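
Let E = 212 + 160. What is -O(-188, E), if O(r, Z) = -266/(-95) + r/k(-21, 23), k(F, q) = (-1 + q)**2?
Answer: -1459/605 ≈ -2.4116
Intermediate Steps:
E = 372
O(r, Z) = 14/5 + r/484 (O(r, Z) = -266/(-95) + r/((-1 + 23)**2) = -266*(-1/95) + r/(22**2) = 14/5 + r/484)
-O(-188, E) = -(14/5 + (1/484)*(-188)) = -(14/5 - 47/121) = -1*1459/605 = -1459/605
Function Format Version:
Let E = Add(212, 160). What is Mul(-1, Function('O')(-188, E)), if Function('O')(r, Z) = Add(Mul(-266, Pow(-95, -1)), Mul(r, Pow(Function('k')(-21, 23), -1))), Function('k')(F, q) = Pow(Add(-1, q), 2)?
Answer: Rational(-1459, 605) ≈ -2.4116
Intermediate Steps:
E = 372
Function('O')(r, Z) = Add(Rational(14, 5), Mul(Rational(1, 484), r)) (Function('O')(r, Z) = Add(Mul(-266, Pow(-95, -1)), Mul(r, Pow(Pow(Add(-1, 23), 2), -1))) = Add(Mul(-266, Rational(-1, 95)), Mul(r, Pow(Pow(22, 2), -1))) = Add(Rational(14, 5), Mul(r, Pow(484, -1))) = Add(Rational(14, 5), Mul(r, Rational(1, 484))) = Add(Rational(14, 5), Mul(Rational(1, 484), r)))
Mul(-1, Function('O')(-188, E)) = Mul(-1, Add(Rational(14, 5), Mul(Rational(1, 484), -188))) = Mul(-1, Add(Rational(14, 5), Rational(-47, 121))) = Mul(-1, Rational(1459, 605)) = Rational(-1459, 605)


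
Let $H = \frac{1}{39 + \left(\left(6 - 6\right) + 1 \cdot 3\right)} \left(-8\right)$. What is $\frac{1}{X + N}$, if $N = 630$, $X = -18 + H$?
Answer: $\frac{21}{12848} \approx 0.0016345$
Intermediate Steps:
$H = - \frac{4}{21}$ ($H = \frac{1}{39 + \left(\left(6 - 6\right) + 3\right)} \left(-8\right) = \frac{1}{39 + \left(0 + 3\right)} \left(-8\right) = \frac{1}{39 + 3} \left(-8\right) = \frac{1}{42} \left(-8\right) = - \frac{4}{21} \approx -0.19048$)
$X = - \frac{382}{21}$ ($X = -18 - \frac{4}{21} = - \frac{382}{21} \approx -18.19$)
$\frac{1}{X + N} = \frac{1}{- \frac{382}{21} + 630} = \frac{1}{\frac{12848}{21}} = \frac{21}{12848}$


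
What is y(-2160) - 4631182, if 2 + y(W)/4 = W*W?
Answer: 14031210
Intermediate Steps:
y(W) = -8 + 4*W**2 (y(W) = -8 + 4*(W*W) = -8 + 4*W**2)
y(-2160) - 4631182 = (-8 + 4*(-2160)**2) - 4631182 = (-8 + 4*4665600) - 4631182 = (-8 + 18662400) - 4631182 = 18662392 - 4631182 = 14031210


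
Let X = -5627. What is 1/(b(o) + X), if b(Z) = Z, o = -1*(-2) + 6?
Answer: -1/5619 ≈ -0.00017797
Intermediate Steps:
o = 8 (o = 2 + 6 = 8)
1/(b(o) + X) = 1/(8 - 5627) = 1/(-5619) = -1/5619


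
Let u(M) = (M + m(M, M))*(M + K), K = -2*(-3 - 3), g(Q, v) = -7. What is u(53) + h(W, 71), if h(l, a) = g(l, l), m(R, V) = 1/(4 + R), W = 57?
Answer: 196031/57 ≈ 3439.1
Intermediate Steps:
K = 12 (K = -2*(-6) = 12)
h(l, a) = -7
u(M) = (12 + M)*(M + 1/(4 + M)) (u(M) = (M + 1/(4 + M))*(M + 12) = (M + 1/(4 + M))*(12 + M) = (12 + M)*(M + 1/(4 + M)))
u(53) + h(W, 71) = (12 + 53 + 53*(4 + 53)*(12 + 53))/(4 + 53) - 7 = (12 + 53 + 53*57*65)/57 - 7 = (12 + 53 + 196365)/57 - 7 = (1/57)*196430 - 7 = 196430/57 - 7 = 196031/57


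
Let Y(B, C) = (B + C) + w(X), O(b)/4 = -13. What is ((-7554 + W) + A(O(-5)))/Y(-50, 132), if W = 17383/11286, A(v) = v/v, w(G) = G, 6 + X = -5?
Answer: -85225775/801306 ≈ -106.36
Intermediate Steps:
X = -11 (X = -6 - 5 = -11)
O(b) = -52 (O(b) = 4*(-13) = -52)
A(v) = 1
Y(B, C) = -11 + B + C (Y(B, C) = (B + C) - 11 = -11 + B + C)
W = 17383/11286 (W = 17383*(1/11286) = 17383/11286 ≈ 1.5402)
((-7554 + W) + A(O(-5)))/Y(-50, 132) = ((-7554 + 17383/11286) + 1)/(-11 - 50 + 132) = (-85237061/11286 + 1)/71 = -85225775/11286*1/71 = -85225775/801306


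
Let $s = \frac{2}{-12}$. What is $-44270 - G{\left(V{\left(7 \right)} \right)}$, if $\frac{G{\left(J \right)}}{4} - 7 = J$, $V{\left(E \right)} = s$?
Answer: $- \frac{132892}{3} \approx -44297.0$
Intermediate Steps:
$s = - \frac{1}{6}$ ($s = 2 \left(- \frac{1}{12}\right) = - \frac{1}{6} \approx -0.16667$)
$V{\left(E \right)} = - \frac{1}{6}$
$G{\left(J \right)} = 28 + 4 J$
$-44270 - G{\left(V{\left(7 \right)} \right)} = -44270 - \left(28 + 4 \left(- \frac{1}{6}\right)\right) = -44270 - \left(28 - \frac{2}{3}\right) = -44270 - \frac{82}{3} = - \frac{132892}{3}$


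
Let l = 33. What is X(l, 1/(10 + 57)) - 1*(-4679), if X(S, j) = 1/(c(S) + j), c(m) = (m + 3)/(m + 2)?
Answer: 11451858/2447 ≈ 4680.0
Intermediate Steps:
c(m) = (3 + m)/(2 + m)
X(S, j) = 1/(j + (3 + S)/(2 + S)) (X(S, j) = 1/((3 + S)/(2 + S) + j) = 1/(j + (3 + S)/(2 + S)))
X(l, 1/(10 + 57)) - 1*(-4679) = (2 + 33)/(3 + 33 + (2 + 33)/(10 + 57)) - 1*(-4679) = 35/(3 + 33 + 35/67) + 4679 = 35/(2447/67) + 4679 = (67/2447)*35 + 4679 = 2345/2447 + 4679 = 11451858/2447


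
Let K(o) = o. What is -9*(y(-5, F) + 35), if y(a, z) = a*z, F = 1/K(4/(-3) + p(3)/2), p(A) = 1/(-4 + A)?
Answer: -3735/11 ≈ -339.55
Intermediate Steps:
F = -6/11 (F = 1/(4/(-3) + 1/((-4 + 3)*2)) = 1/(4*(-⅓) + (½)/(-1)) = 1/(-4/3 - 1*½) = 1/(-4/3 - ½) = 1/(-11/6) = -6/11 ≈ -0.54545)
-9*(y(-5, F) + 35) = -9*(-5*(-6/11) + 35) = -9*(30/11 + 35) = -9*415/11 = -3735/11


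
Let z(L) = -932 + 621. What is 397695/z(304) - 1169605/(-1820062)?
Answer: -723465809935/566039282 ≈ -1278.1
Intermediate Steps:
z(L) = -311
397695/z(304) - 1169605/(-1820062) = 397695/(-311) - 1169605/(-1820062) = 397695*(-1/311) - 1169605*(-1/1820062) = -397695/311 + 1169605/1820062 = -723465809935/566039282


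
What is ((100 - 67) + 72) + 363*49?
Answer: 17892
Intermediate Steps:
((100 - 67) + 72) + 363*49 = (33 + 72) + 17787 = 105 + 17787 = 17892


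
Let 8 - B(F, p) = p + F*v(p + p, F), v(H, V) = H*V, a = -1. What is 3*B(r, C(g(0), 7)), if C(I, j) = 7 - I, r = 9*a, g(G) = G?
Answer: -3399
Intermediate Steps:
r = -9 (r = 9*(-1) = -9)
B(F, p) = 8 - p - 2*p*F² (B(F, p) = 8 - (p + F*((p + p)*F)) = 8 - (p + F*((2*p)*F)) = 8 - (p + F*(2*F*p)) = 8 - (p + 2*p*F²) = 8 + (-p - 2*p*F²) = 8 - p - 2*p*F²)
3*B(r, C(g(0), 7)) = 3*(8 - (7 - 1*0) - 2*(7 - 1*0)*(-9)²) = 3*(8 - (7 + 0) - 2*(7 + 0)*81) = 3*(8 - 1*7 - 2*7*81) = 3*(8 - 7 - 1134) = 3*(-1133) = -3399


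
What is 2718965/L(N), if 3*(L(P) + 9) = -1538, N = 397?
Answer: -1631379/313 ≈ -5212.1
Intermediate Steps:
L(P) = -1565/3 (L(P) = -9 + (1/3)*(-1538) = -9 - 1538/3 = -1565/3)
2718965/L(N) = 2718965/(-1565/3) = 2718965*(-3/1565) = -1631379/313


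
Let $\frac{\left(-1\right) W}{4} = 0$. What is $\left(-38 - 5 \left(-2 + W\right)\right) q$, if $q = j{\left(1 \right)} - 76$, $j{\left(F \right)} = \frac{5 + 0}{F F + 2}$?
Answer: $\frac{6244}{3} \approx 2081.3$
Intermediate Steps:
$W = 0$ ($W = \left(-4\right) 0 = 0$)
$j{\left(F \right)} = \frac{5}{2 + F^{2}}$ ($j{\left(F \right)} = \frac{5}{F^{2} + 2} = \frac{5}{2 + F^{2}}$)
$q = - \frac{223}{3}$ ($q = \frac{5}{2 + 1^{2}} - 76 = \frac{5}{2 + 1} - 76 = \frac{5}{3} - 76 = - \frac{223}{3} \approx -74.333$)
$\left(-38 - 5 \left(-2 + W\right)\right) q = \left(-38 - 5 \left(-2 + 0\right)\right) \left(- \frac{223}{3}\right) = \left(-38 - -10\right) \left(- \frac{223}{3}\right) = \left(-38 + 10\right) \left(- \frac{223}{3}\right) = \left(-28\right) \left(- \frac{223}{3}\right) = \frac{6244}{3}$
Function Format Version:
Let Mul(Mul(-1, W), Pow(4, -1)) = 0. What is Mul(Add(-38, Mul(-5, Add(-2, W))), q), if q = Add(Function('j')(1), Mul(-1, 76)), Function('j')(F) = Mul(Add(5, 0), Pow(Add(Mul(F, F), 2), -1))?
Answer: Rational(6244, 3) ≈ 2081.3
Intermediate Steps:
W = 0 (W = Mul(-4, 0) = 0)
Function('j')(F) = Mul(5, Pow(Add(2, Pow(F, 2)), -1)) (Function('j')(F) = Mul(5, Pow(Add(Pow(F, 2), 2), -1)) = Mul(5, Pow(Add(2, Pow(F, 2)), -1)))
q = Rational(-223, 3) (q = Add(Mul(5, Pow(Add(2, Pow(1, 2)), -1)), Mul(-1, 76)) = Add(Mul(5, Pow(Add(2, 1), -1)), -76) = Add(Mul(5, Pow(3, -1)), -76) = Add(Mul(5, Rational(1, 3)), -76) = Add(Rational(5, 3), -76) = Rational(-223, 3) ≈ -74.333)
Mul(Add(-38, Mul(-5, Add(-2, W))), q) = Mul(Add(-38, Mul(-5, Add(-2, 0))), Rational(-223, 3)) = Mul(Add(-38, Mul(-5, -2)), Rational(-223, 3)) = Mul(Add(-38, 10), Rational(-223, 3)) = Mul(-28, Rational(-223, 3)) = Rational(6244, 3)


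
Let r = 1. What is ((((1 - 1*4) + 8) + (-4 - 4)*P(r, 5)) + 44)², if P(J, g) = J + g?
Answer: 1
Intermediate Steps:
((((1 - 1*4) + 8) + (-4 - 4)*P(r, 5)) + 44)² = ((((1 - 1*4) + 8) + (-4 - 4)*(1 + 5)) + 44)² = ((((1 - 4) + 8) - 8*6) + 44)² = (((-3 + 8) - 48) + 44)² = ((5 - 48) + 44)² = (-43 + 44)² = 1² = 1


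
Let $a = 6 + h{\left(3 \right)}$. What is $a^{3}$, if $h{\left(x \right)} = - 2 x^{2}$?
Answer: $-1728$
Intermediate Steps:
$a = -12$ ($a = 6 - 2 \cdot 3^{2} = 6 - 18 = -12$)
$a^{3} = \left(-12\right)^{3} = -1728$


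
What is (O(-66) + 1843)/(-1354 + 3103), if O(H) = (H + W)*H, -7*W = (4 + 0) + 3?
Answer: 6265/1749 ≈ 3.5820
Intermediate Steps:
W = -1 (W = -((4 + 0) + 3)/7 = -(4 + 3)/7 = -1/7*7 = -1)
O(H) = H*(-1 + H) (O(H) = (H - 1)*H = (-1 + H)*H = H*(-1 + H))
(O(-66) + 1843)/(-1354 + 3103) = (-66*(-1 - 66) + 1843)/(-1354 + 3103) = (-66*(-67) + 1843)/1749 = (4422 + 1843)*(1/1749) = 6265*(1/1749) = 6265/1749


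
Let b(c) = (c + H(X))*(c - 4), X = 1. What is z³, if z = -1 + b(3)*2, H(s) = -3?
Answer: -1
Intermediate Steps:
b(c) = (-4 + c)*(-3 + c) (b(c) = (c - 3)*(c - 4) = (-3 + c)*(-4 + c) = (-4 + c)*(-3 + c))
z = -1 (z = -1 + (12 + 3² - 7*3)*2 = -1 + (12 + 9 - 21)*2 = -1 + 0*2 = -1 + 0 = -1)
z³ = (-1)³ = -1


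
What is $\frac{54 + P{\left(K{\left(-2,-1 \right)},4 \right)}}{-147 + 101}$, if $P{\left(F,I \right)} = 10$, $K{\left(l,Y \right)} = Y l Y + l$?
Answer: $- \frac{32}{23} \approx -1.3913$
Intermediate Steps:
$K{\left(l,Y \right)} = l + l Y^{2}$ ($K{\left(l,Y \right)} = l Y^{2} + l = l + l Y^{2}$)
$\frac{54 + P{\left(K{\left(-2,-1 \right)},4 \right)}}{-147 + 101} = \frac{54 + 10}{-147 + 101} = \frac{1}{-46} \cdot 64 = \left(- \frac{1}{46}\right) 64 = - \frac{32}{23}$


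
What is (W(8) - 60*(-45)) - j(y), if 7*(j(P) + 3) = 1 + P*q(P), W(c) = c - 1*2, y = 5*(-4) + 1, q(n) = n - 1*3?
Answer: 18544/7 ≈ 2649.1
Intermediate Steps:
q(n) = -3 + n (q(n) = n - 3 = -3 + n)
y = -19 (y = -20 + 1 = -19)
W(c) = -2 + c (W(c) = c - 2 = -2 + c)
j(P) = -20/7 + P*(-3 + P)/7 (j(P) = -3 + (1 + P*(-3 + P))/7 = -3 + (⅐ + P*(-3 + P)/7) = -20/7 + P*(-3 + P)/7)
(W(8) - 60*(-45)) - j(y) = ((-2 + 8) - 60*(-45)) - (-20/7 + (⅐)*(-19)*(-3 - 19)) = (6 + 2700) - (-20/7 + (⅐)*(-19)*(-22)) = 2706 - (-20/7 + 418/7) = 2706 - 1*398/7 = 2706 - 398/7 = 18544/7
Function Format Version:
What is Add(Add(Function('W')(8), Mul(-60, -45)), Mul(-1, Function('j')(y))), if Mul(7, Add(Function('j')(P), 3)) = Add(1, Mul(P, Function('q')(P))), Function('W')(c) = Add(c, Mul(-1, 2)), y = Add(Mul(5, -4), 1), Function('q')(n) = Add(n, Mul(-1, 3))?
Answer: Rational(18544, 7) ≈ 2649.1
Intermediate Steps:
Function('q')(n) = Add(-3, n) (Function('q')(n) = Add(n, -3) = Add(-3, n))
y = -19 (y = Add(-20, 1) = -19)
Function('W')(c) = Add(-2, c) (Function('W')(c) = Add(c, -2) = Add(-2, c))
Function('j')(P) = Add(Rational(-20, 7), Mul(Rational(1, 7), P, Add(-3, P))) (Function('j')(P) = Add(-3, Mul(Rational(1, 7), Add(1, Mul(P, Add(-3, P))))) = Add(-3, Add(Rational(1, 7), Mul(Rational(1, 7), P, Add(-3, P)))) = Add(Rational(-20, 7), Mul(Rational(1, 7), P, Add(-3, P))))
Add(Add(Function('W')(8), Mul(-60, -45)), Mul(-1, Function('j')(y))) = Add(Add(Add(-2, 8), Mul(-60, -45)), Mul(-1, Add(Rational(-20, 7), Mul(Rational(1, 7), -19, Add(-3, -19))))) = Add(Add(6, 2700), Mul(-1, Add(Rational(-20, 7), Mul(Rational(1, 7), -19, -22)))) = Add(2706, Mul(-1, Add(Rational(-20, 7), Rational(418, 7)))) = Add(2706, Mul(-1, Rational(398, 7))) = Add(2706, Rational(-398, 7)) = Rational(18544, 7)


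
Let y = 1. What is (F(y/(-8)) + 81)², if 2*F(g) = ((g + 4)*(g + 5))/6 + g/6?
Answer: 4020701281/589824 ≈ 6816.8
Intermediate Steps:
F(g) = g/12 + (4 + g)*(5 + g)/12 (F(g) = (((g + 4)*(g + 5))/6 + g/6)/2 = (((4 + g)*(5 + g))*(⅙) + g*(⅙))/2 = ((4 + g)*(5 + g)/6 + g/6)/2 = (g/6 + (4 + g)*(5 + g)/6)/2 = g/12 + (4 + g)*(5 + g)/12)
(F(y/(-8)) + 81)² = ((5/3 + (1/(-8))²/12 + 5*(1/(-8))/6) + 81)² = ((5/3 + (1*(-⅛))²/12 + 5*(1*(-⅛))/6) + 81)² = ((5/3 + (-⅛)²/12 + (⅚)*(-⅛)) + 81)² = ((5/3 + (1/12)*(1/64) - 5/48) + 81)² = ((5/3 + 1/768 - 5/48) + 81)² = (1201/768 + 81)² = (63409/768)² = 4020701281/589824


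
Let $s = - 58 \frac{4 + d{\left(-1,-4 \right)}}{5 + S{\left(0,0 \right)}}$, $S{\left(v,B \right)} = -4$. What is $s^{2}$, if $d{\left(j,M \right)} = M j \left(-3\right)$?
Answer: $215296$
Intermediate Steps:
$d{\left(j,M \right)} = - 3 M j$
$s = 464$ ($s = - 58 \frac{4 - \left(-12\right) \left(-1\right)}{5 - 4} = - 58 \frac{4 - 12}{1} = - 58 \left(\left(-8\right) 1\right) = \left(-58\right) \left(-8\right) = 464$)
$s^{2} = 464^{2} = 215296$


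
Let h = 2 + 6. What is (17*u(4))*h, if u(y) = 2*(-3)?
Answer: -816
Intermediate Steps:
h = 8
u(y) = -6
(17*u(4))*h = (17*(-6))*8 = -102*8 = -816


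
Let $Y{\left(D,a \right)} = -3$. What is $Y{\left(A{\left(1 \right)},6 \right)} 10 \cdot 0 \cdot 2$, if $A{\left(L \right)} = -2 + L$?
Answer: $0$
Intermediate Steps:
$Y{\left(A{\left(1 \right)},6 \right)} 10 \cdot 0 \cdot 2 = \left(-3\right) 10 \cdot 0 \cdot 2 = \left(-30\right) 0 = 0$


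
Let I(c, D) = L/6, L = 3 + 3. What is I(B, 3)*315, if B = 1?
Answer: 315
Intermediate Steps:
L = 6
I(c, D) = 1 (I(c, D) = 6/6 = 6*(⅙) = 1)
I(B, 3)*315 = 1*315 = 315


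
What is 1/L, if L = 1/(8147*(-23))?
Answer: -187381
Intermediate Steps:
L = -1/187381 (L = 1/(-187381) = -1/187381 ≈ -5.3367e-6)
1/L = 1/(-1/187381) = -187381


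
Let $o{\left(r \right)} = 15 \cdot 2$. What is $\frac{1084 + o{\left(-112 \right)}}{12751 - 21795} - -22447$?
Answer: $\frac{101504777}{4522} \approx 22447.0$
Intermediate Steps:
$o{\left(r \right)} = 30$
$\frac{1084 + o{\left(-112 \right)}}{12751 - 21795} - -22447 = \frac{1084 + 30}{12751 - 21795} - -22447 = \frac{1114}{-9044} + 22447 = 1114 \left(- \frac{1}{9044}\right) + 22447 = - \frac{557}{4522} + 22447 = \frac{101504777}{4522}$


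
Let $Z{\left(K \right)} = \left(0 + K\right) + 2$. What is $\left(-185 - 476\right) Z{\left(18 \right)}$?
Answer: $-13220$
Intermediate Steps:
$Z{\left(K \right)} = 2 + K$ ($Z{\left(K \right)} = K + 2 = 2 + K$)
$\left(-185 - 476\right) Z{\left(18 \right)} = \left(-185 - 476\right) \left(2 + 18\right) = \left(-661\right) 20 = -13220$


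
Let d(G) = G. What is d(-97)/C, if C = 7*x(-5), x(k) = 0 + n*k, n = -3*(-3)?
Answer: 97/315 ≈ 0.30794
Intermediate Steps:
n = 9
x(k) = 9*k (x(k) = 0 + 9*k = 9*k)
C = -315 (C = 7*(9*(-5)) = 7*(-45) = -315)
d(-97)/C = -97/(-315) = -97*(-1/315) = 97/315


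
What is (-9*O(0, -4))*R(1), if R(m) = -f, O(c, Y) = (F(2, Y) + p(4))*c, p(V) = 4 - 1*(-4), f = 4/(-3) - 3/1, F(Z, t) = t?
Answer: 0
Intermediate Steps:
f = -13/3 (f = 4*(-1/3) - 3*1 = -4/3 - 3 = -13/3 ≈ -4.3333)
p(V) = 8 (p(V) = 4 + 4 = 8)
O(c, Y) = c*(8 + Y) (O(c, Y) = (Y + 8)*c = (8 + Y)*c = c*(8 + Y))
R(m) = 13/3 (R(m) = -1*(-13/3) = 13/3)
(-9*O(0, -4))*R(1) = -0*(8 - 4)*(13/3) = -0*4*(13/3) = -9*0*(13/3) = 0*(13/3) = 0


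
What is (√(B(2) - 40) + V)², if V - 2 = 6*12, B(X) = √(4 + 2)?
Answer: (74 + I*√(40 - √6))² ≈ 5438.5 + 906.92*I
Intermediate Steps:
B(X) = √6
V = 74 (V = 2 + 6*12 = 2 + 72 = 74)
(√(B(2) - 40) + V)² = (√(√6 - 40) + 74)² = (√(-40 + √6) + 74)² = (74 + √(-40 + √6))²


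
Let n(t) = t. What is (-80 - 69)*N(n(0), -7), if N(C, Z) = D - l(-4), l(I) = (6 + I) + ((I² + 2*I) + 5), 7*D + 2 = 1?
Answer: 15794/7 ≈ 2256.3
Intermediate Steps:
D = -⅐ (D = -2/7 + (⅐)*1 = -2/7 + ⅐ = -⅐ ≈ -0.14286)
l(I) = 11 + I² + 3*I (l(I) = (6 + I) + (5 + I² + 2*I) = 11 + I² + 3*I)
N(C, Z) = -106/7 (N(C, Z) = -⅐ - (11 + (-4)² + 3*(-4)) = -⅐ - (11 + 16 - 12) = -⅐ - 1*15 = -⅐ - 15 = -106/7)
(-80 - 69)*N(n(0), -7) = (-80 - 69)*(-106/7) = -149*(-106/7) = 15794/7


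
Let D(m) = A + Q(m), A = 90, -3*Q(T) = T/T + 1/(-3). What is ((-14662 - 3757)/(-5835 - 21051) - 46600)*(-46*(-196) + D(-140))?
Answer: -51337567560656/120987 ≈ -4.2432e+8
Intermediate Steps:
Q(T) = -2/9 (Q(T) = -(T/T + 1/(-3))/3 = -(1 + 1*(-⅓))/3 = -(1 - ⅓)/3 = -⅓*⅔ = -2/9)
D(m) = 808/9 (D(m) = 90 - 2/9 = 808/9)
((-14662 - 3757)/(-5835 - 21051) - 46600)*(-46*(-196) + D(-140)) = ((-14662 - 3757)/(-5835 - 21051) - 46600)*(-46*(-196) + 808/9) = (-18419/(-26886) - 46600)*(9016 + 808/9) = (-18419*(-1/26886) - 46600)*(81952/9) = (18419/26886 - 46600)*(81952/9) = -1252869181/26886*81952/9 = -51337567560656/120987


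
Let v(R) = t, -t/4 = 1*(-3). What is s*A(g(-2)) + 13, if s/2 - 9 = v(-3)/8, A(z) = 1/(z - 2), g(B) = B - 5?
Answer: 32/3 ≈ 10.667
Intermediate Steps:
t = 12 (t = -4*(-3) = 12)
g(B) = -5 + B
v(R) = 12
A(z) = 1/(-2 + z)
s = 21 (s = 18 + 2*(12/8) = 18 + 2*(12*(⅛)) = 18 + 2*(3/2) = 18 + 3 = 21)
s*A(g(-2)) + 13 = 21/(-2 + (-5 - 2)) + 13 = 21/(-2 - 7) + 13 = 21/(-9) + 13 = 21*(-⅑) + 13 = -7/3 + 13 = 32/3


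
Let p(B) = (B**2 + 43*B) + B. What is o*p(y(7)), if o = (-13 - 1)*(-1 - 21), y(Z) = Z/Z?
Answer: 13860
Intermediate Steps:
y(Z) = 1
p(B) = B**2 + 44*B
o = 308 (o = -14*(-22) = 308)
o*p(y(7)) = 308*(1*(44 + 1)) = 308*(1*45) = 308*45 = 13860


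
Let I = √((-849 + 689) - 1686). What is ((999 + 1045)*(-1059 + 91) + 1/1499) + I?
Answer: -2965909407/1499 + I*√1846 ≈ -1.9786e+6 + 42.965*I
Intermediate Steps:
I = I*√1846 (I = √(-160 - 1686) = √(-1846) = I*√1846 ≈ 42.965*I)
((999 + 1045)*(-1059 + 91) + 1/1499) + I = ((999 + 1045)*(-1059 + 91) + 1/1499) + I*√1846 = (2044*(-968) + 1/1499) + I*√1846 = (-1978592 + 1/1499) + I*√1846 = -2965909407/1499 + I*√1846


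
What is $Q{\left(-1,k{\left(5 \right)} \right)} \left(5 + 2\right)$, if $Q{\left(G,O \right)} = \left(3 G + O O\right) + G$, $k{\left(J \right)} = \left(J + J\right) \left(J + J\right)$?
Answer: $69972$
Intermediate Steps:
$k{\left(J \right)} = 4 J^{2}$ ($k{\left(J \right)} = 2 J 2 J = 4 J^{2}$)
$Q{\left(G,O \right)} = O^{2} + 4 G$ ($Q{\left(G,O \right)} = \left(3 G + O^{2}\right) + G = \left(O^{2} + 3 G\right) + G = O^{2} + 4 G$)
$Q{\left(-1,k{\left(5 \right)} \right)} \left(5 + 2\right) = \left(\left(4 \cdot 5^{2}\right)^{2} + 4 \left(-1\right)\right) \left(5 + 2\right) = \left(\left(4 \cdot 25\right)^{2} - 4\right) 7 = \left(100^{2} - 4\right) 7 = \left(10000 - 4\right) 7 = 9996 \cdot 7 = 69972$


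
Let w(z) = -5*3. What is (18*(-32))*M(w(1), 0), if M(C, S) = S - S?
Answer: 0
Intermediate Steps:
w(z) = -15
M(C, S) = 0
(18*(-32))*M(w(1), 0) = (18*(-32))*0 = -576*0 = 0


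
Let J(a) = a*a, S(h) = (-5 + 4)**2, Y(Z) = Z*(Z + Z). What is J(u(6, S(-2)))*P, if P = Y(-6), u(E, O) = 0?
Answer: 0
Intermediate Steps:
Y(Z) = 2*Z**2 (Y(Z) = Z*(2*Z) = 2*Z**2)
S(h) = 1 (S(h) = (-1)**2 = 1)
P = 72 (P = 2*(-6)**2 = 2*36 = 72)
J(a) = a**2
J(u(6, S(-2)))*P = 0**2*72 = 0*72 = 0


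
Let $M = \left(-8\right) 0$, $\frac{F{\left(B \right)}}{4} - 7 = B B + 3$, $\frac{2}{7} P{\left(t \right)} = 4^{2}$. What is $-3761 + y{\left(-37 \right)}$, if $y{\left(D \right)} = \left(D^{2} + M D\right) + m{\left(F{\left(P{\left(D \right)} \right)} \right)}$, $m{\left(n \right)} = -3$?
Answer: $-2395$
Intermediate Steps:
$P{\left(t \right)} = 56$ ($P{\left(t \right)} = \frac{7 \cdot 4^{2}}{2} = \frac{7}{2} \cdot 16 = 56$)
$F{\left(B \right)} = 40 + 4 B^{2}$ ($F{\left(B \right)} = 28 + 4 \left(B B + 3\right) = 28 + 4 \left(B^{2} + 3\right) = 28 + 4 \left(3 + B^{2}\right) = 28 + \left(12 + 4 B^{2}\right) = 40 + 4 B^{2}$)
$M = 0$
$y{\left(D \right)} = -3 + D^{2}$ ($y{\left(D \right)} = \left(D^{2} + 0 D\right) - 3 = \left(D^{2} + 0\right) - 3 = D^{2} - 3 = -3 + D^{2}$)
$-3761 + y{\left(-37 \right)} = -3761 - \left(3 - \left(-37\right)^{2}\right) = -3761 + \left(-3 + 1369\right) = -3761 + 1366 = -2395$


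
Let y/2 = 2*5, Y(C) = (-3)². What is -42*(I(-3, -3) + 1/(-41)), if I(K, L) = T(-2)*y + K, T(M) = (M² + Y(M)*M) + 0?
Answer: 487368/41 ≈ 11887.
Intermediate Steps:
Y(C) = 9
y = 20 (y = 2*(2*5) = 2*10 = 20)
T(M) = M² + 9*M (T(M) = (M² + 9*M) + 0 = M² + 9*M)
I(K, L) = -280 + K (I(K, L) = -2*(9 - 2)*20 + K = -2*7*20 + K = -14*20 + K = -280 + K)
-42*(I(-3, -3) + 1/(-41)) = -42*((-280 - 3) + 1/(-41)) = -42*(-283 - 1/41) = -42*(-11604/41) = 487368/41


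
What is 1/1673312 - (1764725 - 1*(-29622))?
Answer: -3002502367263/1673312 ≈ -1.7943e+6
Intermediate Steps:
1/1673312 - (1764725 - 1*(-29622)) = 1/1673312 - (1764725 + 29622) = 1/1673312 - 1*1794347 = 1/1673312 - 1794347 = -3002502367263/1673312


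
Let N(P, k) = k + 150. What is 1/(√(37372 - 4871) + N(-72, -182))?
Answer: 32/31477 + √32501/31477 ≈ 0.0067440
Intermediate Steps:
N(P, k) = 150 + k
1/(√(37372 - 4871) + N(-72, -182)) = 1/(√(37372 - 4871) + (150 - 182)) = 1/(√32501 - 32) = 1/(-32 + √32501)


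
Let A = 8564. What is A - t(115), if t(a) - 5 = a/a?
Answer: 8558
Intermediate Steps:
t(a) = 6 (t(a) = 5 + a/a = 5 + 1 = 6)
A - t(115) = 8564 - 1*6 = 8564 - 6 = 8558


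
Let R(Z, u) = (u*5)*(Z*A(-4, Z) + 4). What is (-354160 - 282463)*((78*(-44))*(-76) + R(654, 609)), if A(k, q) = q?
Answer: -829308557860536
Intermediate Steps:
R(Z, u) = 5*u*(4 + Z**2) (R(Z, u) = (u*5)*(Z*Z + 4) = (5*u)*(Z**2 + 4) = (5*u)*(4 + Z**2) = 5*u*(4 + Z**2))
(-354160 - 282463)*((78*(-44))*(-76) + R(654, 609)) = (-354160 - 282463)*((78*(-44))*(-76) + 5*609*(4 + 654**2)) = -636623*(-3432*(-76) + 5*609*(4 + 427716)) = -636623*(260832 + 5*609*427720) = -636623*(260832 + 1302407400) = -636623*1302668232 = -829308557860536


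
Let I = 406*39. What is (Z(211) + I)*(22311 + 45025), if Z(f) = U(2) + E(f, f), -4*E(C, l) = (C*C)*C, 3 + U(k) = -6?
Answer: -157071842254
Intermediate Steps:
U(k) = -9 (U(k) = -3 - 6 = -9)
E(C, l) = -C**3/4 (E(C, l) = -C*C*C/4 = -C**2*C/4 = -C**3/4)
Z(f) = -9 - f**3/4
I = 15834
(Z(211) + I)*(22311 + 45025) = ((-9 - 1/4*211**3) + 15834)*(22311 + 45025) = ((-9 - 1/4*9393931) + 15834)*67336 = ((-9 - 9393931/4) + 15834)*67336 = (-9393967/4 + 15834)*67336 = -9330631/4*67336 = -157071842254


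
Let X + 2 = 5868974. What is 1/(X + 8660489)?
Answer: 1/14529461 ≈ 6.8826e-8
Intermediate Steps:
X = 5868972 (X = -2 + 5868974 = 5868972)
1/(X + 8660489) = 1/(5868972 + 8660489) = 1/14529461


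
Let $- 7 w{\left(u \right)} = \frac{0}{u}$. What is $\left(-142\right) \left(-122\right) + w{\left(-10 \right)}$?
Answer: $17324$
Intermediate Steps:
$w{\left(u \right)} = 0$ ($w{\left(u \right)} = - \frac{0 \frac{1}{u}}{7} = \left(- \frac{1}{7}\right) 0 = 0$)
$\left(-142\right) \left(-122\right) + w{\left(-10 \right)} = \left(-142\right) \left(-122\right) + 0 = 17324 + 0 = 17324$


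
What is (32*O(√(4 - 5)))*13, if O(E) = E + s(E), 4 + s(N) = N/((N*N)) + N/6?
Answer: -1664 + 208*I/3 ≈ -1664.0 + 69.333*I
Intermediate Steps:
s(N) = -4 + 1/N + N/6 (s(N) = -4 + (N/((N*N)) + N/6) = -4 + (N/(N²) + N*(⅙)) = -4 + (N/N² + N/6) = -4 + (1/N + N/6) = -4 + 1/N + N/6)
O(E) = -4 + 1/E + 7*E/6 (O(E) = E + (-4 + 1/E + E/6) = -4 + 1/E + 7*E/6)
(32*O(√(4 - 5)))*13 = (32*(-4 + 1/(√(4 - 5)) + 7*√(4 - 5)/6))*13 = (32*(-4 + 1/(√(-1)) + 7*√(-1)/6))*13 = (32*(-4 + 1/I + 7*I/6))*13 = (32*(-4 - I + 7*I/6))*13 = (32*(-4 + I/6))*13 = (-128 + 16*I/3)*13 = -1664 + 208*I/3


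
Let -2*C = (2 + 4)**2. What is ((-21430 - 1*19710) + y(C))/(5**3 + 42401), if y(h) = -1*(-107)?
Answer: -41033/42526 ≈ -0.96489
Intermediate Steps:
C = -18 (C = -(2 + 4)**2/2 = -1/2*6**2 = -1/2*36 = -18)
y(h) = 107
((-21430 - 1*19710) + y(C))/(5**3 + 42401) = ((-21430 - 1*19710) + 107)/(5**3 + 42401) = ((-21430 - 19710) + 107)/(125 + 42401) = (-41140 + 107)/42526 = -41033*1/42526 = -41033/42526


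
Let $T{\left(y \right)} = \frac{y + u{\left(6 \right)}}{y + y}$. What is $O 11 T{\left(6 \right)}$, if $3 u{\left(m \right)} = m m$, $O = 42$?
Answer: $693$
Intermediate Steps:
$u{\left(m \right)} = \frac{m^{2}}{3}$ ($u{\left(m \right)} = \frac{m m}{3} = \frac{m^{2}}{3}$)
$T{\left(y \right)} = \frac{12 + y}{2 y}$ ($T{\left(y \right)} = \frac{y + \frac{6^{2}}{3}}{y + y} = \frac{y + \frac{1}{3} \cdot 36}{2 y} = \left(y + 12\right) \frac{1}{2 y} = \left(12 + y\right) \frac{1}{2 y} = \frac{12 + y}{2 y}$)
$O 11 T{\left(6 \right)} = 42 \cdot 11 \frac{12 + 6}{2 \cdot 6} = 462 \cdot \frac{1}{2} \cdot \frac{1}{6} \cdot 18 = 462 \cdot \frac{3}{2} = 693$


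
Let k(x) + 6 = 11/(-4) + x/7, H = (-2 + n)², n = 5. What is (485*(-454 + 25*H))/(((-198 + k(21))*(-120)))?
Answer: -22213/4890 ≈ -4.5425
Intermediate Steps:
H = 9 (H = (-2 + 5)² = 3² = 9)
k(x) = -35/4 + x/7 (k(x) = -6 + (11/(-4) + x/7) = -6 + (11*(-¼) + x*(⅐)) = -6 + (-11/4 + x/7) = -35/4 + x/7)
(485*(-454 + 25*H))/(((-198 + k(21))*(-120))) = (485*(-454 + 25*9))/(((-198 + (-35/4 + (⅐)*21))*(-120))) = (485*(-454 + 225))/(((-198 + (-35/4 + 3))*(-120))) = (485*(-229))/(((-198 - 23/4)*(-120))) = -111065/((-815/4*(-120))) = -111065/24450 = -111065*1/24450 = -22213/4890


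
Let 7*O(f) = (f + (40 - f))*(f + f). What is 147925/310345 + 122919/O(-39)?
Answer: -17771303559/64551760 ≈ -275.30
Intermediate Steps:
O(f) = 80*f/7 (O(f) = ((f + (40 - f))*(f + f))/7 = (40*(2*f))/7 = (80*f)/7 = 80*f/7)
147925/310345 + 122919/O(-39) = 147925/310345 + 122919/(((80/7)*(-39))) = 147925*(1/310345) + 122919/(-3120/7) = 29585/62069 + 122919*(-7/3120) = 29585/62069 - 286811/1040 = -17771303559/64551760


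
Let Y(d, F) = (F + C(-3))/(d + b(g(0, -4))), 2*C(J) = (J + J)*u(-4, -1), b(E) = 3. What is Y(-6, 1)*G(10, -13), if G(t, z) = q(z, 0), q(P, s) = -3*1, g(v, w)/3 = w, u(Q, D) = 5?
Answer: -14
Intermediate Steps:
g(v, w) = 3*w
q(P, s) = -3
C(J) = 5*J (C(J) = ((J + J)*5)/2 = ((2*J)*5)/2 = (10*J)/2 = 5*J)
G(t, z) = -3
Y(d, F) = (-15 + F)/(3 + d) (Y(d, F) = (F + 5*(-3))/(d + 3) = (F - 15)/(3 + d) = (-15 + F)/(3 + d))
Y(-6, 1)*G(10, -13) = ((-15 + 1)/(3 - 6))*(-3) = (-14/(-3))*(-3) = -⅓*(-14)*(-3) = (14/3)*(-3) = -14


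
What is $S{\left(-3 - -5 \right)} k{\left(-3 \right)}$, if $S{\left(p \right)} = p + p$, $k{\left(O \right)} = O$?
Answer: $-12$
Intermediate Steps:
$S{\left(p \right)} = 2 p$
$S{\left(-3 - -5 \right)} k{\left(-3 \right)} = 2 \left(-3 - -5\right) \left(-3\right) = 2 \left(-3 + 5\right) \left(-3\right) = 2 \cdot 2 \left(-3\right) = 4 \left(-3\right) = -12$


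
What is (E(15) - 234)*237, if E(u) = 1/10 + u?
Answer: -518793/10 ≈ -51879.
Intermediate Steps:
E(u) = ⅒ + u
(E(15) - 234)*237 = ((⅒ + 15) - 234)*237 = (151/10 - 234)*237 = -2189/10*237 = -518793/10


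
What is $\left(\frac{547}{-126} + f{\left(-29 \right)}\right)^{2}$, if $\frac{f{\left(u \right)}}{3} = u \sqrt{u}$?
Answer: $- \frac{3484498667}{15876} + \frac{15863 i \sqrt{29}}{21} \approx -2.1948 \cdot 10^{5} + 4067.9 i$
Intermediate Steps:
$f{\left(u \right)} = 3 u^{\frac{3}{2}}$ ($f{\left(u \right)} = 3 u \sqrt{u} = 3 u^{\frac{3}{2}}$)
$\left(\frac{547}{-126} + f{\left(-29 \right)}\right)^{2} = \left(\frac{547}{-126} + 3 \left(-29\right)^{\frac{3}{2}}\right)^{2} = \left(547 \left(- \frac{1}{126}\right) + 3 \left(- 29 i \sqrt{29}\right)\right)^{2} = \left(- \frac{547}{126} - 87 i \sqrt{29}\right)^{2}$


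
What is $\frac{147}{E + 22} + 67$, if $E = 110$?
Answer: $\frac{2997}{44} \approx 68.114$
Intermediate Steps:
$\frac{147}{E + 22} + 67 = \frac{147}{110 + 22} + 67 = \frac{147}{132} + 67 = 147 \cdot \frac{1}{132} + 67 = \frac{49}{44} + 67 = \frac{2997}{44}$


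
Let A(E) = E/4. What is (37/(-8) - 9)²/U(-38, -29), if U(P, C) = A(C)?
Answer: -11881/464 ≈ -25.606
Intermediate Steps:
A(E) = E/4 (A(E) = E*(¼) = E/4)
U(P, C) = C/4
(37/(-8) - 9)²/U(-38, -29) = (37/(-8) - 9)²/(((¼)*(-29))) = (37*(-⅛) - 9)²/(-29/4) = (-37/8 - 9)²*(-4/29) = (-109/8)²*(-4/29) = (11881/64)*(-4/29) = -11881/464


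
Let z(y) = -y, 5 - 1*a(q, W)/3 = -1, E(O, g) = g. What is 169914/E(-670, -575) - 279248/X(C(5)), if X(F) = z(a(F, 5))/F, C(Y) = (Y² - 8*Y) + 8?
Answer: -563515826/5175 ≈ -1.0889e+5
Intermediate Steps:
a(q, W) = 18 (a(q, W) = 15 - 3*(-1) = 15 + 3 = 18)
C(Y) = 8 + Y² - 8*Y
X(F) = -18/F (X(F) = (-1*18)/F = -18/F)
169914/E(-670, -575) - 279248/X(C(5)) = 169914/(-575) - 279248/((-18/(8 + 5² - 8*5))) = 169914*(-1/575) - 279248/((-18/(8 + 25 - 40))) = -169914/575 - 279248/((-18/(-7))) = -169914/575 - 279248/((-18*(-⅐))) = -169914/575 - 279248/18/7 = -169914/575 - 279248*7/18 = -169914/575 - 977368/9 = -563515826/5175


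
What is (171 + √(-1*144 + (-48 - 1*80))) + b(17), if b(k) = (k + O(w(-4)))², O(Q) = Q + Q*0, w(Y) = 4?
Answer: 612 + 4*I*√17 ≈ 612.0 + 16.492*I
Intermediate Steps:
O(Q) = Q (O(Q) = Q + 0 = Q)
b(k) = (4 + k)² (b(k) = (k + 4)² = (4 + k)²)
(171 + √(-1*144 + (-48 - 1*80))) + b(17) = (171 + √(-1*144 + (-48 - 1*80))) + (4 + 17)² = (171 + √(-144 + (-48 - 80))) + 21² = (171 + √(-144 - 128)) + 441 = (171 + √(-272)) + 441 = (171 + 4*I*√17) + 441 = 612 + 4*I*√17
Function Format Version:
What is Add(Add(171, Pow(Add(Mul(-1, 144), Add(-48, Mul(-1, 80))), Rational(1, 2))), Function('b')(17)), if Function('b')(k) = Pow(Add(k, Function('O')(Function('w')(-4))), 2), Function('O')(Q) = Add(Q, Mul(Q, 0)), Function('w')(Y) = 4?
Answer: Add(612, Mul(4, I, Pow(17, Rational(1, 2)))) ≈ Add(612.00, Mul(16.492, I))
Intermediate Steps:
Function('O')(Q) = Q (Function('O')(Q) = Add(Q, 0) = Q)
Function('b')(k) = Pow(Add(4, k), 2) (Function('b')(k) = Pow(Add(k, 4), 2) = Pow(Add(4, k), 2))
Add(Add(171, Pow(Add(Mul(-1, 144), Add(-48, Mul(-1, 80))), Rational(1, 2))), Function('b')(17)) = Add(Add(171, Pow(Add(Mul(-1, 144), Add(-48, Mul(-1, 80))), Rational(1, 2))), Pow(Add(4, 17), 2)) = Add(Add(171, Pow(Add(-144, Add(-48, -80)), Rational(1, 2))), Pow(21, 2)) = Add(Add(171, Pow(Add(-144, -128), Rational(1, 2))), 441) = Add(Add(171, Pow(-272, Rational(1, 2))), 441) = Add(Add(171, Mul(4, I, Pow(17, Rational(1, 2)))), 441) = Add(612, Mul(4, I, Pow(17, Rational(1, 2))))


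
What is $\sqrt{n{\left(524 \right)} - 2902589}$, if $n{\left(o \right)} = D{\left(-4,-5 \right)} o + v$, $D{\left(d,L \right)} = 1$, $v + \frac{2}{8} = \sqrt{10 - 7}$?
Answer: $\frac{\sqrt{-11608261 + 4 \sqrt{3}}}{2} \approx 1703.5 i$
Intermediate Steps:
$v = - \frac{1}{4} + \sqrt{3}$ ($v = - \frac{1}{4} + \sqrt{10 - 7} = - \frac{1}{4} + \sqrt{3} \approx 1.482$)
$n{\left(o \right)} = - \frac{1}{4} + o + \sqrt{3}$ ($n{\left(o \right)} = 1 o - \left(\frac{1}{4} - \sqrt{3}\right) = o - \left(\frac{1}{4} - \sqrt{3}\right) = - \frac{1}{4} + o + \sqrt{3}$)
$\sqrt{n{\left(524 \right)} - 2902589} = \sqrt{\left(- \frac{1}{4} + 524 + \sqrt{3}\right) - 2902589} = \sqrt{\left(\frac{2095}{4} + \sqrt{3}\right) - 2902589} = \sqrt{- \frac{11608261}{4} + \sqrt{3}}$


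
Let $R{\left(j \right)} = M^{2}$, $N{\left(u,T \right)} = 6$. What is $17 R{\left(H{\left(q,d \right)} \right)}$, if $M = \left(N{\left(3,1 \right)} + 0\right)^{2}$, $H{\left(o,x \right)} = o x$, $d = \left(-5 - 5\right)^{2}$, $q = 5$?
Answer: $22032$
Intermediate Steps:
$d = 100$ ($d = \left(-10\right)^{2} = 100$)
$M = 36$ ($M = \left(6 + 0\right)^{2} = 6^{2} = 36$)
$R{\left(j \right)} = 1296$ ($R{\left(j \right)} = 36^{2} = 1296$)
$17 R{\left(H{\left(q,d \right)} \right)} = 17 \cdot 1296 = 22032$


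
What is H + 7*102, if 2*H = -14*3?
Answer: 693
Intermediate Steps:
H = -21 (H = (-14*3)/2 = (1/2)*(-42) = -21)
H + 7*102 = -21 + 7*102 = -21 + 714 = 693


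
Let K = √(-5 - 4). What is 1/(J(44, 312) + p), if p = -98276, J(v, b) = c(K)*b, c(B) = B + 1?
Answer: -24491/2399455348 - 117*I/1199727674 ≈ -1.0207e-5 - 9.7522e-8*I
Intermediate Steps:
K = 3*I (K = √(-9) = 3*I ≈ 3.0*I)
c(B) = 1 + B
J(v, b) = b*(1 + 3*I) (J(v, b) = (1 + 3*I)*b = b*(1 + 3*I))
1/(J(44, 312) + p) = 1/(312*(1 + 3*I) - 98276) = 1/((312 + 936*I) - 98276) = 1/(-97964 + 936*I) = (-97964 - 936*I)/9597821392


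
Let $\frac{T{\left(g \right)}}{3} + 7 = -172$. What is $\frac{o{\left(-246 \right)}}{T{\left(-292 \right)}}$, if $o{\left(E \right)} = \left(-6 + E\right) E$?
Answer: $- \frac{20664}{179} \approx -115.44$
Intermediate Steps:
$T{\left(g \right)} = -537$ ($T{\left(g \right)} = -21 + 3 \left(-172\right) = -21 - 516 = -537$)
$o{\left(E \right)} = E \left(-6 + E\right)$
$\frac{o{\left(-246 \right)}}{T{\left(-292 \right)}} = \frac{\left(-246\right) \left(-6 - 246\right)}{-537} = \left(-246\right) \left(-252\right) \left(- \frac{1}{537}\right) = 61992 \left(- \frac{1}{537}\right) = - \frac{20664}{179}$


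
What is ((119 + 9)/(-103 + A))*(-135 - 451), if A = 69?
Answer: 37504/17 ≈ 2206.1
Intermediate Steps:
((119 + 9)/(-103 + A))*(-135 - 451) = ((119 + 9)/(-103 + 69))*(-135 - 451) = (128/(-34))*(-586) = (128*(-1/34))*(-586) = -64/17*(-586) = 37504/17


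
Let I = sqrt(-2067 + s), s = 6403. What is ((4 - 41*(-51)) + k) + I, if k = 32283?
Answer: 34378 + 4*sqrt(271) ≈ 34444.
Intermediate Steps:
I = 4*sqrt(271) (I = sqrt(-2067 + 6403) = sqrt(4336) = 4*sqrt(271) ≈ 65.848)
((4 - 41*(-51)) + k) + I = ((4 - 41*(-51)) + 32283) + 4*sqrt(271) = ((4 + 2091) + 32283) + 4*sqrt(271) = (2095 + 32283) + 4*sqrt(271) = 34378 + 4*sqrt(271)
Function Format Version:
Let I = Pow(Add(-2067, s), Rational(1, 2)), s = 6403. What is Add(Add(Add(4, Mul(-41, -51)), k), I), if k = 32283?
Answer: Add(34378, Mul(4, Pow(271, Rational(1, 2)))) ≈ 34444.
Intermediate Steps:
I = Mul(4, Pow(271, Rational(1, 2))) (I = Pow(Add(-2067, 6403), Rational(1, 2)) = Pow(4336, Rational(1, 2)) = Mul(4, Pow(271, Rational(1, 2))) ≈ 65.848)
Add(Add(Add(4, Mul(-41, -51)), k), I) = Add(Add(Add(4, Mul(-41, -51)), 32283), Mul(4, Pow(271, Rational(1, 2)))) = Add(Add(Add(4, 2091), 32283), Mul(4, Pow(271, Rational(1, 2)))) = Add(Add(2095, 32283), Mul(4, Pow(271, Rational(1, 2)))) = Add(34378, Mul(4, Pow(271, Rational(1, 2))))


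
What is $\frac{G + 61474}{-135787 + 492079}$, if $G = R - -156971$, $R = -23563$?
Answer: $\frac{97441}{178146} \approx 0.54697$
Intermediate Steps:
$G = 133408$ ($G = -23563 - -156971 = -23563 + 156971 = 133408$)
$\frac{G + 61474}{-135787 + 492079} = \frac{133408 + 61474}{-135787 + 492079} = \frac{194882}{356292} = 194882 \cdot \frac{1}{356292} = \frac{97441}{178146}$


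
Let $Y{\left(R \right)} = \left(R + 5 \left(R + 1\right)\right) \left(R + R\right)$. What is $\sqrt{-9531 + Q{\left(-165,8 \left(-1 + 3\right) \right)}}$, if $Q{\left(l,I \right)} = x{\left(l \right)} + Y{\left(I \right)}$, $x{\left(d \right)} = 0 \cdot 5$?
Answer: $i \sqrt{6299} \approx 79.366 i$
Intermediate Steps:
$x{\left(d \right)} = 0$
$Y{\left(R \right)} = 2 R \left(5 + 6 R\right)$ ($Y{\left(R \right)} = \left(R + 5 \left(1 + R\right)\right) 2 R = \left(R + \left(5 + 5 R\right)\right) 2 R = \left(5 + 6 R\right) 2 R = 2 R \left(5 + 6 R\right)$)
$Q{\left(l,I \right)} = 2 I \left(5 + 6 I\right)$ ($Q{\left(l,I \right)} = 0 + 2 I \left(5 + 6 I\right) = 2 I \left(5 + 6 I\right)$)
$\sqrt{-9531 + Q{\left(-165,8 \left(-1 + 3\right) \right)}} = \sqrt{-9531 + 2 \cdot 8 \left(-1 + 3\right) \left(5 + 6 \cdot 8 \left(-1 + 3\right)\right)} = \sqrt{-9531 + 2 \cdot 8 \cdot 2 \left(5 + 6 \cdot 8 \cdot 2\right)} = \sqrt{-9531 + 2 \cdot 16 \left(5 + 6 \cdot 16\right)} = \sqrt{-9531 + 2 \cdot 16 \left(5 + 96\right)} = \sqrt{-9531 + 2 \cdot 16 \cdot 101} = \sqrt{-9531 + 3232} = \sqrt{-6299} = i \sqrt{6299}$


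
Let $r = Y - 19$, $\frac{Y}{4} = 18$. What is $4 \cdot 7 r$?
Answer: $1484$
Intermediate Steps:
$Y = 72$ ($Y = 4 \cdot 18 = 72$)
$r = 53$ ($r = 72 - 19 = 53$)
$4 \cdot 7 r = 4 \cdot 7 \cdot 53 = 28 \cdot 53 = 1484$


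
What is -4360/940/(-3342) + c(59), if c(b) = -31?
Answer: -2434538/78537 ≈ -30.999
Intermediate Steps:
-4360/940/(-3342) + c(59) = -4360/940/(-3342) - 31 = -4360*1/940*(-1/3342) - 31 = -218/47*(-1/3342) - 31 = 109/78537 - 31 = -2434538/78537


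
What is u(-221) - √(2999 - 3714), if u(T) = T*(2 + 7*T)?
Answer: 341445 - I*√715 ≈ 3.4145e+5 - 26.739*I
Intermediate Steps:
u(-221) - √(2999 - 3714) = -221*(2 + 7*(-221)) - √(2999 - 3714) = -221*(2 - 1547) - √(-715) = -221*(-1545) - I*√715 = 341445 - I*√715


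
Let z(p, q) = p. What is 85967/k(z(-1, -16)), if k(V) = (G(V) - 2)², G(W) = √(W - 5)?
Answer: 85967/(2 - I*√6)² ≈ -1719.3 + 8423.0*I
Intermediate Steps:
G(W) = √(-5 + W)
k(V) = (-2 + √(-5 + V))² (k(V) = (√(-5 + V) - 2)² = (-2 + √(-5 + V))²)
85967/k(z(-1, -16)) = 85967/((-2 + √(-5 - 1))²) = 85967/((-2 + √(-6))²) = 85967/((-2 + I*√6)²) = 85967/(-2 + I*√6)²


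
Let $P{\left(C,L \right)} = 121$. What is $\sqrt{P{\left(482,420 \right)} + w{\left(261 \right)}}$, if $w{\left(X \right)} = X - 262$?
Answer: $2 \sqrt{30} \approx 10.954$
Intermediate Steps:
$w{\left(X \right)} = -262 + X$
$\sqrt{P{\left(482,420 \right)} + w{\left(261 \right)}} = \sqrt{121 + \left(-262 + 261\right)} = \sqrt{121 - 1} = \sqrt{120} = 2 \sqrt{30}$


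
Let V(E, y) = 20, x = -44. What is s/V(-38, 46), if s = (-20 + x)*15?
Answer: -48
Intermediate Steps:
s = -960 (s = (-20 - 44)*15 = -64*15 = -960)
s/V(-38, 46) = -960/20 = -960*1/20 = -48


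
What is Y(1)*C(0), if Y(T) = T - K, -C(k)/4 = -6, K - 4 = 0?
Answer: -72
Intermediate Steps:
K = 4 (K = 4 + 0 = 4)
C(k) = 24 (C(k) = -4*(-6) = 24)
Y(T) = -4 + T (Y(T) = T - 1*4 = T - 4 = -4 + T)
Y(1)*C(0) = (-4 + 1)*24 = -3*24 = -72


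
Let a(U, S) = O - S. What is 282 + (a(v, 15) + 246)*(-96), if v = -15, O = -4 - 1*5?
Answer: -21030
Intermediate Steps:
O = -9 (O = -4 - 5 = -9)
a(U, S) = -9 - S
282 + (a(v, 15) + 246)*(-96) = 282 + ((-9 - 1*15) + 246)*(-96) = 282 + ((-9 - 15) + 246)*(-96) = 282 + (-24 + 246)*(-96) = 282 + 222*(-96) = 282 - 21312 = -21030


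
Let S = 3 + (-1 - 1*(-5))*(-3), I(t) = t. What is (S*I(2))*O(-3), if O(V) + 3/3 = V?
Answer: 72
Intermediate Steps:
O(V) = -1 + V
S = -9 (S = 3 + (-1 + 5)*(-3) = 3 + 4*(-3) = 3 - 12 = -9)
(S*I(2))*O(-3) = (-9*2)*(-1 - 3) = -18*(-4) = 72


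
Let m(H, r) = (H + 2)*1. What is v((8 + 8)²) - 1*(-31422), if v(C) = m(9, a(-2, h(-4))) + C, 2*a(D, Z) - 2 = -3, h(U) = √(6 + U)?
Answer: 31689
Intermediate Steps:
a(D, Z) = -½ (a(D, Z) = 1 + (½)*(-3) = 1 - 3/2 = -½)
m(H, r) = 2 + H (m(H, r) = (2 + H)*1 = 2 + H)
v(C) = 11 + C (v(C) = (2 + 9) + C = 11 + C)
v((8 + 8)²) - 1*(-31422) = (11 + (8 + 8)²) - 1*(-31422) = (11 + 16²) + 31422 = (11 + 256) + 31422 = 267 + 31422 = 31689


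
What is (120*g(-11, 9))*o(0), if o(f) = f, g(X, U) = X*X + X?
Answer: 0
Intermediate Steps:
g(X, U) = X + X**2 (g(X, U) = X**2 + X = X + X**2)
(120*g(-11, 9))*o(0) = (120*(-11*(1 - 11)))*0 = (120*(-11*(-10)))*0 = (120*110)*0 = 13200*0 = 0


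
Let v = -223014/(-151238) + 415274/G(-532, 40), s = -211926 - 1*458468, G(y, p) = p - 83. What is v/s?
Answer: 31397809805/2179864527098 ≈ 0.014404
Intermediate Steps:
G(y, p) = -83 + p
s = -670394 (s = -211926 - 458468 = -670394)
v = -31397809805/3251617 (v = -223014/(-151238) + 415274/(-83 + 40) = -223014*(-1/151238) + 415274/(-43) = 111507/75619 + 415274*(-1/43) = 111507/75619 - 415274/43 = -31397809805/3251617 ≈ -9656.1)
v/s = -31397809805/3251617/(-670394) = -31397809805/3251617*(-1/670394) = 31397809805/2179864527098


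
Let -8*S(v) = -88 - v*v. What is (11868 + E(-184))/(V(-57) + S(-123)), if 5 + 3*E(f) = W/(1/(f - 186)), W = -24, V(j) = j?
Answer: 355832/44283 ≈ 8.0354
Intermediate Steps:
S(v) = 11 + v²/8 (S(v) = -(-88 - v*v)/8 = -(-88 - v²)/8 = 11 + v²/8)
E(f) = 4459/3 - 8*f (E(f) = -5/3 + (-(-4464 + 24*f))/3 = -5/3 + (-24*(-186 + f))/3 = -5/3 + (4464 - 24*f)/3 = -5/3 + (1488 - 8*f) = 4459/3 - 8*f)
(11868 + E(-184))/(V(-57) + S(-123)) = (11868 + (4459/3 - 8*(-184)))/(-57 + (11 + (⅛)*(-123)²)) = (11868 + (4459/3 + 1472))/(-57 + (11 + (⅛)*15129)) = (11868 + 8875/3)/(-57 + (11 + 15129/8)) = 44479/(3*(-57 + 15217/8)) = 44479/(3*(14761/8)) = (44479/3)*(8/14761) = 355832/44283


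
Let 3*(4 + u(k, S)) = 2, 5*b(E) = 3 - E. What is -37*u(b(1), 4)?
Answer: 370/3 ≈ 123.33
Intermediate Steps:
b(E) = ⅗ - E/5 (b(E) = (3 - E)/5 = ⅗ - E/5)
u(k, S) = -10/3 (u(k, S) = -4 + (⅓)*2 = -4 + ⅔ = -10/3)
-37*u(b(1), 4) = -37*(-10/3) = 370/3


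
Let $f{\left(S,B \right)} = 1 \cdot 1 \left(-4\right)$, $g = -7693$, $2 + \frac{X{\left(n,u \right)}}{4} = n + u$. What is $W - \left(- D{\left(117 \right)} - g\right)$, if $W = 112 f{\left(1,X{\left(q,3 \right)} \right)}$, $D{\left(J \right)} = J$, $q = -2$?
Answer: $-8024$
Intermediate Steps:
$X{\left(n,u \right)} = -8 + 4 n + 4 u$ ($X{\left(n,u \right)} = -8 + 4 \left(n + u\right) = -8 + \left(4 n + 4 u\right) = -8 + 4 n + 4 u$)
$f{\left(S,B \right)} = -4$ ($f{\left(S,B \right)} = 1 \left(-4\right) = -4$)
$W = -448$ ($W = 112 \left(-4\right) = -448$)
$W - \left(- D{\left(117 \right)} - g\right) = -448 - \left(\left(-1\right) 117 - -7693\right) = -448 - \left(-117 + 7693\right) = -448 - 7576 = -8024$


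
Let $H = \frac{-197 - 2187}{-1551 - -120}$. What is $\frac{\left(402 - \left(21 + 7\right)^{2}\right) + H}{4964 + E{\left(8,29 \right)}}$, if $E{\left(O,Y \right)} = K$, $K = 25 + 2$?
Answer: $- \frac{544258}{7142121} \approx -0.076204$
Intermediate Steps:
$K = 27$
$E{\left(O,Y \right)} = 27$
$H = \frac{2384}{1431}$ ($H = - \frac{2384}{-1551 + 120} = - \frac{2384}{-1431} = \left(-2384\right) \left(- \frac{1}{1431}\right) = \frac{2384}{1431} \approx 1.666$)
$\frac{\left(402 - \left(21 + 7\right)^{2}\right) + H}{4964 + E{\left(8,29 \right)}} = \frac{\left(402 - \left(21 + 7\right)^{2}\right) + \frac{2384}{1431}}{4964 + 27} = \frac{\left(402 - 28^{2}\right) + \frac{2384}{1431}}{4991} = \left(\left(402 - 784\right) + \frac{2384}{1431}\right) \frac{1}{4991} = \left(-382 + \frac{2384}{1431}\right) \frac{1}{4991} = \left(- \frac{544258}{1431}\right) \frac{1}{4991} = - \frac{544258}{7142121}$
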